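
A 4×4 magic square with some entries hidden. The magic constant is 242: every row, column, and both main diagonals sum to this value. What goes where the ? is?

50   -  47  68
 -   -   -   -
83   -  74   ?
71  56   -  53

Row 1: 50 + 47 + 68 + ? = 242, so (1,2) = 77.
Row 4: 71 + 56 + 53 + ? = 242, so (4,3) = 62.
Using column 1: 50 + 83 + 71 + ? → (2,1) = 242 − 204 = 38.
From column 3, 242 − (47 + 74 + 62) gives (2,3) = 59.
The remaining cell in main diagonal is (2,2) = 242 − 177 = 65.
Using anti-diagonal: 68 + 59 + 71 + ? → (3,2) = 242 − 198 = 44.
From row 2, 242 − (38 + 65 + 59) gives (2,4) = 80.
The remaining cell in row 3 is (3,4) = 242 − 201 = 41.

41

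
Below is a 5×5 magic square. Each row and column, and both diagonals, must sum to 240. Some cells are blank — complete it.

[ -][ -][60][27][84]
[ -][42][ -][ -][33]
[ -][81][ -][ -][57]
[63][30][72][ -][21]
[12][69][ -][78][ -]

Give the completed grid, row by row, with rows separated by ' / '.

Row 4 needs 240; the known cells sum to 186, so (4,4) = 54.
Using column 2: 42 + 81 + 30 + 69 + ? → (1,2) = 240 − 222 = 18.
Column 5 must total 240; the given cells sum to 195, so (5,5) = 45.
Row 1: 18 + 60 + 27 + 84 + ? = 240, so (1,1) = 51.
Row 5: 12 + 69 + 78 + 45 + ? = 240, so (5,3) = 36.
The remaining cell in main diagonal is (3,3) = 240 − 192 = 48.
Using anti-diagonal: 84 + 48 + 30 + 12 + ? → (2,4) = 240 − 174 = 66.
Column 3: 60 + 48 + 72 + 36 + ? = 240, so (2,3) = 24.
Column 4 must total 240; the given cells sum to 225, so (3,4) = 15.
Row 2 must total 240; the given cells sum to 165, so (2,1) = 75.
The remaining cell in row 3 is (3,1) = 240 − 201 = 39.

51 18 60 27 84 / 75 42 24 66 33 / 39 81 48 15 57 / 63 30 72 54 21 / 12 69 36 78 45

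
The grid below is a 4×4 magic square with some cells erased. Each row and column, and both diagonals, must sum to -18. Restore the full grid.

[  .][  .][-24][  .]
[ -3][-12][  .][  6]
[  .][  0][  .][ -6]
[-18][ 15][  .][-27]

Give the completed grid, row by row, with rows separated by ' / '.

Using row 2: -3 + (-12) + 6 + ? → (2,3) = -18 − (-9) = -9.
Row 4: -18 + 15 + (-27) + ? = -18, so (4,3) = 12.
Column 2 needs -18; the known cells sum to 3, so (1,2) = -21.
Column 3: -24 + (-9) + 12 + ? = -18, so (3,3) = 3.
Column 4 must total -18; the given cells sum to -27, so (1,4) = 9.
Main diagonal: -12 + 3 + (-27) + ? = -18, so (1,1) = 18.
The remaining cell in row 3 is (3,1) = -18 − (-3) = -15.

18 -21 -24 9 / -3 -12 -9 6 / -15 0 3 -6 / -18 15 12 -27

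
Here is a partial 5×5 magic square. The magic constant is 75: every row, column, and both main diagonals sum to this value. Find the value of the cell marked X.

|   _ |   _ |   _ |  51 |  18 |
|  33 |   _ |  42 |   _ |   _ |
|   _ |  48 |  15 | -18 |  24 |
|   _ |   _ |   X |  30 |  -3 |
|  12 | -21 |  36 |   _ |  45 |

-12

Row 3 needs 75; the known cells sum to 69, so (3,1) = 6.
Row 5 needs 75; the known cells sum to 72, so (5,4) = 3.
Column 4 needs 75; the known cells sum to 66, so (2,4) = 9.
Column 5: 18 + 24 + (-3) + 45 + ? = 75, so (2,5) = -9.
Using anti-diagonal: 18 + 9 + 15 + 12 + ? → (4,2) = 75 − 54 = 21.
The remaining cell in row 2 is (2,2) = 75 − 75 = 0.
Column 2 must total 75; the given cells sum to 48, so (1,2) = 27.
Main diagonal needs 75; the known cells sum to 90, so (1,1) = -15.
Row 1: -15 + 27 + 51 + 18 + ? = 75, so (1,3) = -6.
Column 1: -15 + 33 + 6 + 12 + ? = 75, so (4,1) = 39.
Column 3 needs 75; the known cells sum to 87, so (4,3) = -12.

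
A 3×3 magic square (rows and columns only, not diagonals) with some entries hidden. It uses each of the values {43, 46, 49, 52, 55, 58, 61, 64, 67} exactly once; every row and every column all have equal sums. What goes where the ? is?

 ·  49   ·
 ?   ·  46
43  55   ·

58

The 9 entries sum to 495, so each line sums to 495/3 = 165.
Row 3 must total 165; the given cells sum to 98, so (3,3) = 67.
The remaining cell in column 2 is (2,2) = 165 − 104 = 61.
Column 3 needs 165; the known cells sum to 113, so (1,3) = 52.
Using row 1: 49 + 52 + ? → (1,1) = 165 − 101 = 64.
Row 2 must total 165; the given cells sum to 107, so (2,1) = 58.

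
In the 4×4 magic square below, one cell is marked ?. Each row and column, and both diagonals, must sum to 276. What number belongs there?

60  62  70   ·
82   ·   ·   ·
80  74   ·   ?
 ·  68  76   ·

The remaining cell in row 1 is (1,4) = 276 − 192 = 84.
The remaining cell in column 1 is (4,1) = 276 − 222 = 54.
Column 2 must total 276; the given cells sum to 204, so (2,2) = 72.
Using anti-diagonal: 84 + 74 + 54 + ? → (2,3) = 276 − 212 = 64.
Row 2: 82 + 72 + 64 + ? = 276, so (2,4) = 58.
The remaining cell in row 4 is (4,4) = 276 − 198 = 78.
Column 3 needs 276; the known cells sum to 210, so (3,3) = 66.
Column 4 must total 276; the given cells sum to 220, so (3,4) = 56.

56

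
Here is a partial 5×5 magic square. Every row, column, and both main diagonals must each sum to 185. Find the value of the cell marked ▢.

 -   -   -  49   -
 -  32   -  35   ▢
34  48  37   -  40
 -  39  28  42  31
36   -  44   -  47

The remaining cell in row 3 is (3,4) = 185 − 159 = 26.
Row 4: 39 + 28 + 42 + 31 + ? = 185, so (4,1) = 45.
The remaining cell in column 4 is (5,4) = 185 − 152 = 33.
Main diagonal: 32 + 37 + 42 + 47 + ? = 185, so (1,1) = 27.
The remaining cell in anti-diagonal is (1,5) = 185 − 147 = 38.
Using row 5: 36 + 44 + 33 + 47 + ? → (5,2) = 185 − 160 = 25.
Column 1 must total 185; the given cells sum to 142, so (2,1) = 43.
The remaining cell in column 2 is (1,2) = 185 − 144 = 41.
Column 5: 38 + 40 + 31 + 47 + ? = 185, so (2,5) = 29.

29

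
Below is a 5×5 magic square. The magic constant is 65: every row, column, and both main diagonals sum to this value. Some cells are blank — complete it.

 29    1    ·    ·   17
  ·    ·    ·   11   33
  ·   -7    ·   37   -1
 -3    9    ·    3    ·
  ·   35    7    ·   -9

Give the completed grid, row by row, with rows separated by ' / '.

From column 2, 65 − (1 + (-7) + 9 + 35) gives (2,2) = 27.
Column 5: 17 + 33 + (-1) + (-9) + ? = 65, so (4,5) = 25.
Using main diagonal: 29 + 27 + 3 + (-9) + ? → (3,3) = 65 − 50 = 15.
Anti-diagonal needs 65; the known cells sum to 52, so (5,1) = 13.
Row 3 needs 65; the known cells sum to 44, so (3,1) = 21.
From row 4, 65 − (-3 + 9 + 3 + 25) gives (4,3) = 31.
Row 5 needs 65; the known cells sum to 46, so (5,4) = 19.
Column 1: 29 + 21 + (-3) + 13 + ? = 65, so (2,1) = 5.
Column 4 must total 65; the given cells sum to 70, so (1,4) = -5.
Row 1: 29 + 1 + (-5) + 17 + ? = 65, so (1,3) = 23.
Row 2 must total 65; the given cells sum to 76, so (2,3) = -11.

29 1 23 -5 17 / 5 27 -11 11 33 / 21 -7 15 37 -1 / -3 9 31 3 25 / 13 35 7 19 -9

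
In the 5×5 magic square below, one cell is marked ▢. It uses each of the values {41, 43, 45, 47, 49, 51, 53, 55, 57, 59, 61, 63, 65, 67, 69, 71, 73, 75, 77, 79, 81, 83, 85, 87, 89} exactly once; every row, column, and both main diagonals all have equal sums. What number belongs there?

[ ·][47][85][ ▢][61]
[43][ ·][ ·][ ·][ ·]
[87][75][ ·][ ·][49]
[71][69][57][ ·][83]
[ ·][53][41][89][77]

The 25 entries sum to 1625, so each line sums to 1625/5 = 325.
The remaining cell in row 4 is (4,4) = 325 − 280 = 45.
From row 5, 325 − (53 + 41 + 89 + 77) gives (5,1) = 65.
Column 1 must total 325; the given cells sum to 266, so (1,1) = 59.
Column 2: 47 + 75 + 69 + 53 + ? = 325, so (2,2) = 81.
The remaining cell in column 5 is (2,5) = 325 − 270 = 55.
The remaining cell in main diagonal is (3,3) = 325 − 262 = 63.
The remaining cell in anti-diagonal is (2,4) = 325 − 258 = 67.
Using row 1: 59 + 47 + 85 + 61 + ? → (1,4) = 325 − 252 = 73.

73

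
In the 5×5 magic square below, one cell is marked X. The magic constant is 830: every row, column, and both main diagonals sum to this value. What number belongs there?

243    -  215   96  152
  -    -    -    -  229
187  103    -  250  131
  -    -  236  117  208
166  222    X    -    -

The remaining cell in row 1 is (1,2) = 830 − 706 = 124.
From row 3, 830 − (187 + 103 + 250 + 131) gives (3,3) = 159.
From column 5, 830 − (152 + 229 + 131 + 208) gives (5,5) = 110.
The remaining cell in main diagonal is (2,2) = 830 − 629 = 201.
The remaining cell in column 2 is (4,2) = 830 − 650 = 180.
Anti-diagonal must total 830; the given cells sum to 657, so (2,4) = 173.
Row 4: 180 + 236 + 117 + 208 + ? = 830, so (4,1) = 89.
Column 1 needs 830; the known cells sum to 685, so (2,1) = 145.
Column 4: 96 + 173 + 250 + 117 + ? = 830, so (5,4) = 194.
Row 2: 145 + 201 + 173 + 229 + ? = 830, so (2,3) = 82.
From row 5, 830 − (166 + 222 + 194 + 110) gives (5,3) = 138.

138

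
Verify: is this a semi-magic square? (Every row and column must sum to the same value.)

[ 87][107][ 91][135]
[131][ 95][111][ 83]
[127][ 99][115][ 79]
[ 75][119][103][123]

Yes

Row 1: 87 + 107 + 91 + 135 = 420.
Row 2: 131 + 95 + 111 + 83 = 420.
Row 3: 127 + 99 + 115 + 79 = 420.
Row 4: 75 + 119 + 103 + 123 = 420.
Column 1: 87 + 131 + 127 + 75 = 420.
Column 2: 107 + 95 + 99 + 119 = 420.
Column 3: 91 + 111 + 115 + 103 = 420.
Column 4: 135 + 83 + 79 + 123 = 420.
All lines sum to 420.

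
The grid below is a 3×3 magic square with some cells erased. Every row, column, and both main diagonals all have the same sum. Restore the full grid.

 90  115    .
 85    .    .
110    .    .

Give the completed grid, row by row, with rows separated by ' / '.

Column 1 is already complete: 90 + 85 + 110 = 285, so that is the magic constant.
From row 1, 285 − (90 + 115) gives (1,3) = 80.
Using anti-diagonal: 80 + 110 + ? → (2,2) = 285 − 190 = 95.
Using row 2: 85 + 95 + ? → (2,3) = 285 − 180 = 105.
Column 2 needs 285; the known cells sum to 210, so (3,2) = 75.
The remaining cell in column 3 is (3,3) = 285 − 185 = 100.

90 115 80 / 85 95 105 / 110 75 100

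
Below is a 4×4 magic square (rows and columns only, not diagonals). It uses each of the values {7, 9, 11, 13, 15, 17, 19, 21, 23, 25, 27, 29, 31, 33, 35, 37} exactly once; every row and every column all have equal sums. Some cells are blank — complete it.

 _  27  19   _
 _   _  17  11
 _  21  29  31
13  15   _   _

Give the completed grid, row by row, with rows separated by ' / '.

33 27 19 9 / 35 25 17 11 / 7 21 29 31 / 13 15 23 37

The 16 entries sum to 352, so each line sums to 352/4 = 88.
Row 3: 21 + 29 + 31 + ? = 88, so (3,1) = 7.
Column 2 needs 88; the known cells sum to 63, so (2,2) = 25.
Column 3 needs 88; the known cells sum to 65, so (4,3) = 23.
The remaining cell in row 2 is (2,1) = 88 − 53 = 35.
Row 4 must total 88; the given cells sum to 51, so (4,4) = 37.
Using column 1: 35 + 7 + 13 + ? → (1,1) = 88 − 55 = 33.
The remaining cell in column 4 is (1,4) = 88 − 79 = 9.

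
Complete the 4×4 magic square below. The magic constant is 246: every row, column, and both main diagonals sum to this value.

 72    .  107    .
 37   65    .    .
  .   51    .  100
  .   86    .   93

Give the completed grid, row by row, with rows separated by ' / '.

From column 2, 246 − (65 + 51 + 86) gives (1,2) = 44.
From main diagonal, 246 − (72 + 65 + 93) gives (3,3) = 16.
Row 1: 72 + 44 + 107 + ? = 246, so (1,4) = 23.
Row 3: 51 + 16 + 100 + ? = 246, so (3,1) = 79.
Column 1: 72 + 37 + 79 + ? = 246, so (4,1) = 58.
Column 4 needs 246; the known cells sum to 216, so (2,4) = 30.
The remaining cell in anti-diagonal is (2,3) = 246 − 132 = 114.
Using row 4: 58 + 86 + 93 + ? → (4,3) = 246 − 237 = 9.

72 44 107 23 / 37 65 114 30 / 79 51 16 100 / 58 86 9 93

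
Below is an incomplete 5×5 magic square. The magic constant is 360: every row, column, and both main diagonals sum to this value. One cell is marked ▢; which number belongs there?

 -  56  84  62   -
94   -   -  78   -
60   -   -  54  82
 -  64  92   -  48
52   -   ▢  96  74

Column 4 must total 360; the given cells sum to 290, so (4,4) = 70.
From row 4, 360 − (64 + 92 + 70 + 48) gives (4,1) = 86.
The remaining cell in column 1 is (1,1) = 360 − 292 = 68.
The remaining cell in row 1 is (1,5) = 360 − 270 = 90.
From column 5, 360 − (90 + 82 + 48 + 74) gives (2,5) = 66.
The remaining cell in anti-diagonal is (3,3) = 360 − 284 = 76.
Row 3 must total 360; the given cells sum to 272, so (3,2) = 88.
Main diagonal: 68 + 76 + 70 + 74 + ? = 360, so (2,2) = 72.
From row 2, 360 − (94 + 72 + 78 + 66) gives (2,3) = 50.
Using column 2: 56 + 72 + 88 + 64 + ? → (5,2) = 360 − 280 = 80.
The remaining cell in column 3 is (5,3) = 360 − 302 = 58.

58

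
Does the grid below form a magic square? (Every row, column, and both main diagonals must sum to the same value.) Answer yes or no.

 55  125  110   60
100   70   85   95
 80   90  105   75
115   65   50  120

Yes

Row 1: 55 + 125 + 110 + 60 = 350.
Row 2: 100 + 70 + 85 + 95 = 350.
Row 3: 80 + 90 + 105 + 75 = 350.
Row 4: 115 + 65 + 50 + 120 = 350.
Column 1: 55 + 100 + 80 + 115 = 350.
Column 2: 125 + 70 + 90 + 65 = 350.
Column 3: 110 + 85 + 105 + 50 = 350.
Column 4: 60 + 95 + 75 + 120 = 350.
Main diagonal: 55 + 70 + 105 + 120 = 350.
Anti-diagonal: 60 + 85 + 90 + 115 = 350.
All lines sum to 350.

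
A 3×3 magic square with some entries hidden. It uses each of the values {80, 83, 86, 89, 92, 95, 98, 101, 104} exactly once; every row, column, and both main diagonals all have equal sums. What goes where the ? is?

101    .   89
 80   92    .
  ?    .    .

The 9 entries sum to 828, so each line sums to 828/3 = 276.
Row 1: 101 + 89 + ? = 276, so (1,2) = 86.
Row 2: 80 + 92 + ? = 276, so (2,3) = 104.
Using column 1: 101 + 80 + ? → (3,1) = 276 − 181 = 95.

95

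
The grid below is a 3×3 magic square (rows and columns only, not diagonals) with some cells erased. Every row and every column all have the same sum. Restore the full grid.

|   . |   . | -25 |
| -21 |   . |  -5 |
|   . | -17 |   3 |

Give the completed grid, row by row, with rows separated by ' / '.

Column 3 is already complete: -25 + -5 + 3 = -27, so that is the magic constant.
Row 2 must total -27; the given cells sum to -26, so (2,2) = -1.
Row 3 needs -27; the known cells sum to -14, so (3,1) = -13.
Column 1 must total -27; the given cells sum to -34, so (1,1) = 7.
From column 2, -27 − (-1 + (-17)) gives (1,2) = -9.

7 -9 -25 / -21 -1 -5 / -13 -17 3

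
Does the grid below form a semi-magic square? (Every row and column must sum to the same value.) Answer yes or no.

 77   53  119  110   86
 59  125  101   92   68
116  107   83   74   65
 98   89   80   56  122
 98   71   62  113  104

Row 1: 77 + 53 + 119 + 110 + 86 = 445.
Row 2: 59 + 125 + 101 + 92 + 68 = 445.
Row 3: 116 + 107 + 83 + 74 + 65 = 445.
Row 4: 98 + 89 + 80 + 56 + 122 = 445.
Row 5: 98 + 71 + 62 + 113 + 104 = 448.
Column 1: 77 + 59 + 116 + 98 + 98 = 448.
Column 2: 53 + 125 + 107 + 89 + 71 = 445.
Column 3: 119 + 101 + 83 + 80 + 62 = 445.
Column 4: 110 + 92 + 74 + 56 + 113 = 445.
Column 5: 86 + 68 + 65 + 122 + 104 = 445.

No — column 2 sums to 445 but row 5 sums to 448.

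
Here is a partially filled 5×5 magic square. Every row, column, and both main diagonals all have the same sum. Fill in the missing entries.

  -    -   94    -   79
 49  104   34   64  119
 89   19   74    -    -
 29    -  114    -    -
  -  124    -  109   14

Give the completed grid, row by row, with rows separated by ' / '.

134 39 94 24 79 / 49 104 34 64 119 / 89 19 74 129 59 / 29 84 114 44 99 / 69 124 54 109 14

Row 2 is already complete: 49 + 104 + 34 + 64 + 119 = 370, so that is the magic constant.
From column 3, 370 − (94 + 34 + 74 + 114) gives (5,3) = 54.
Row 5 must total 370; the given cells sum to 301, so (5,1) = 69.
The remaining cell in column 1 is (1,1) = 370 − 236 = 134.
Main diagonal: 134 + 104 + 74 + 14 + ? = 370, so (4,4) = 44.
Anti-diagonal must total 370; the given cells sum to 286, so (4,2) = 84.
Using row 4: 29 + 84 + 114 + 44 + ? → (4,5) = 370 − 271 = 99.
From column 2, 370 − (104 + 19 + 84 + 124) gives (1,2) = 39.
Using column 5: 79 + 119 + 99 + 14 + ? → (3,5) = 370 − 311 = 59.
Row 1 must total 370; the given cells sum to 346, so (1,4) = 24.
Using row 3: 89 + 19 + 74 + 59 + ? → (3,4) = 370 − 241 = 129.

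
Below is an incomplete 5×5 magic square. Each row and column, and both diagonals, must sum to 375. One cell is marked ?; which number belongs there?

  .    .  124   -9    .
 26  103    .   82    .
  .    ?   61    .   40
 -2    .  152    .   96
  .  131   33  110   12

Row 5: 131 + 33 + 110 + 12 + ? = 375, so (5,1) = 89.
Column 3: 124 + 61 + 152 + 33 + ? = 375, so (2,3) = 5.
The remaining cell in row 2 is (2,5) = 375 − 216 = 159.
Column 5 must total 375; the given cells sum to 307, so (1,5) = 68.
From anti-diagonal, 375 − (68 + 82 + 61 + 89) gives (4,2) = 75.
The remaining cell in row 4 is (4,4) = 375 − 321 = 54.
Column 4 must total 375; the given cells sum to 237, so (3,4) = 138.
Main diagonal: 103 + 61 + 54 + 12 + ? = 375, so (1,1) = 145.
Using row 1: 145 + 124 + (-9) + 68 + ? → (1,2) = 375 − 328 = 47.
Column 1: 145 + 26 + (-2) + 89 + ? = 375, so (3,1) = 117.
The remaining cell in column 2 is (3,2) = 375 − 356 = 19.

19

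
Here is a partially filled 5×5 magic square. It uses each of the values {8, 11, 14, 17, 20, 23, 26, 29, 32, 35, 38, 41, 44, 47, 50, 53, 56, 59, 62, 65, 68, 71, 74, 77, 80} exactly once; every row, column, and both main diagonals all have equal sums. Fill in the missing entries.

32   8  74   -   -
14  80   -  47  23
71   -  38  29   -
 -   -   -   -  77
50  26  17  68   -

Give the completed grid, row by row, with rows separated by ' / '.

32 8 74 65 41 / 14 80 56 47 23 / 71 62 38 29 20 / 53 44 35 11 77 / 50 26 17 68 59

The 25 entries sum to 1100, so each line sums to 1100/5 = 220.
Row 2 needs 220; the known cells sum to 164, so (2,3) = 56.
From row 5, 220 − (50 + 26 + 17 + 68) gives (5,5) = 59.
Column 1 needs 220; the known cells sum to 167, so (4,1) = 53.
Column 3 needs 220; the known cells sum to 185, so (4,3) = 35.
Main diagonal needs 220; the known cells sum to 209, so (4,4) = 11.
Row 4: 53 + 35 + 11 + 77 + ? = 220, so (4,2) = 44.
Using column 2: 8 + 80 + 44 + 26 + ? → (3,2) = 220 − 158 = 62.
From column 4, 220 − (47 + 29 + 11 + 68) gives (1,4) = 65.
Using anti-diagonal: 47 + 38 + 44 + 50 + ? → (1,5) = 220 − 179 = 41.
From row 3, 220 − (71 + 62 + 38 + 29) gives (3,5) = 20.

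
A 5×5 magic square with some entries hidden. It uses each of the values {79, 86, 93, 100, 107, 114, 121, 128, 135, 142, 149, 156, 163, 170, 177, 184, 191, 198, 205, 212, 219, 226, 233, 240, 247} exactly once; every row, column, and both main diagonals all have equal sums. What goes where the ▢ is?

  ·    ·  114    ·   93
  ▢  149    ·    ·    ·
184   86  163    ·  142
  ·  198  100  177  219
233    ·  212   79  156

The 25 entries sum to 4075, so each line sums to 4075/5 = 815.
The remaining cell in row 3 is (3,4) = 815 − 575 = 240.
Row 4: 198 + 100 + 177 + 219 + ? = 815, so (4,1) = 121.
Row 5 must total 815; the given cells sum to 680, so (5,2) = 135.
Column 2: 149 + 86 + 198 + 135 + ? = 815, so (1,2) = 247.
Using column 3: 114 + 163 + 100 + 212 + ? → (2,3) = 815 − 589 = 226.
Using column 5: 93 + 142 + 219 + 156 + ? → (2,5) = 815 − 610 = 205.
The remaining cell in main diagonal is (1,1) = 815 − 645 = 170.
Using anti-diagonal: 93 + 163 + 198 + 233 + ? → (2,4) = 815 − 687 = 128.
Row 1 needs 815; the known cells sum to 624, so (1,4) = 191.
The remaining cell in row 2 is (2,1) = 815 − 708 = 107.

107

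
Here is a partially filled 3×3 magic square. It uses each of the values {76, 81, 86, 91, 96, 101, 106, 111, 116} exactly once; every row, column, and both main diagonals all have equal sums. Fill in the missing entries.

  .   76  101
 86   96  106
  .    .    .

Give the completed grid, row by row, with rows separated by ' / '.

The 9 entries sum to 864, so each line sums to 864/3 = 288.
The remaining cell in row 1 is (1,1) = 288 − 177 = 111.
The remaining cell in column 1 is (3,1) = 288 − 197 = 91.
Using column 2: 76 + 96 + ? → (3,2) = 288 − 172 = 116.
Using column 3: 101 + 106 + ? → (3,3) = 288 − 207 = 81.

111 76 101 / 86 96 106 / 91 116 81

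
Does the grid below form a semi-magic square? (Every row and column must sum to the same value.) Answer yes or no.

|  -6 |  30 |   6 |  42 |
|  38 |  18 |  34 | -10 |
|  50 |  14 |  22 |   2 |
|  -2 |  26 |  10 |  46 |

Row 1: -6 + 30 + 6 + 42 = 72.
Row 2: 38 + 18 + 34 + (-10) = 80.
Row 3: 50 + 14 + 22 + 2 = 88.
Row 4: -2 + 26 + 10 + 46 = 80.
Column 1: -6 + 38 + 50 + (-2) = 80.
Column 2: 30 + 18 + 14 + 26 = 88.
Column 3: 6 + 34 + 22 + 10 = 72.
Column 4: 42 + (-10) + 2 + 46 = 80.

No — column 2 sums to 88 but row 1 sums to 72.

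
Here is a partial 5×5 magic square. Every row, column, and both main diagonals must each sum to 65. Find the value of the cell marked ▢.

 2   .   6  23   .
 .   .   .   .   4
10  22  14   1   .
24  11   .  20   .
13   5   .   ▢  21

9

The remaining cell in row 3 is (3,5) = 65 − 47 = 18.
The remaining cell in column 1 is (2,1) = 65 − 49 = 16.
Main diagonal: 2 + 14 + 20 + 21 + ? = 65, so (2,2) = 8.
The remaining cell in column 2 is (1,2) = 65 − 46 = 19.
Row 1 needs 65; the known cells sum to 50, so (1,5) = 15.
From column 5, 65 − (15 + 4 + 18 + 21) gives (4,5) = 7.
From anti-diagonal, 65 − (15 + 14 + 11 + 13) gives (2,4) = 12.
Row 2 must total 65; the given cells sum to 40, so (2,3) = 25.
Row 4 needs 65; the known cells sum to 62, so (4,3) = 3.
Column 3 must total 65; the given cells sum to 48, so (5,3) = 17.
Using column 4: 23 + 12 + 1 + 20 + ? → (5,4) = 65 − 56 = 9.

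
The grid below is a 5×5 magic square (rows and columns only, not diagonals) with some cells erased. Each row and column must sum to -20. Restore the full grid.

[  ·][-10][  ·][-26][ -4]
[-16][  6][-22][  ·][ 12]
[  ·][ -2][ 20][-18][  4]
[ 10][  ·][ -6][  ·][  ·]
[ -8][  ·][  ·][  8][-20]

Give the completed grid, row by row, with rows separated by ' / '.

18 -10 2 -26 -4 / -16 6 -22 0 12 / -24 -2 20 -18 4 / 10 -28 -6 16 -12 / -8 14 -14 8 -20

From row 2, -20 − (-16 + 6 + (-22) + 12) gives (2,4) = 0.
Row 3 needs -20; the known cells sum to 4, so (3,1) = -24.
Column 1 must total -20; the given cells sum to -38, so (1,1) = 18.
Column 4 needs -20; the known cells sum to -36, so (4,4) = 16.
Column 5 needs -20; the known cells sum to -8, so (4,5) = -12.
Row 1 must total -20; the given cells sum to -22, so (1,3) = 2.
Row 4 needs -20; the known cells sum to 8, so (4,2) = -28.
From column 2, -20 − (-10 + 6 + (-2) + (-28)) gives (5,2) = 14.
Using column 3: 2 + (-22) + 20 + (-6) + ? → (5,3) = -20 − (-6) = -14.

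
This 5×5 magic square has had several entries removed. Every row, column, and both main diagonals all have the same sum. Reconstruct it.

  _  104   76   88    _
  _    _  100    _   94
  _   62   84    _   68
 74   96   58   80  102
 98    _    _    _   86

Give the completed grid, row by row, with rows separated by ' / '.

Row 4 is already complete: 74 + 96 + 58 + 80 + 102 = 410, so that is the magic constant.
Using column 3: 76 + 100 + 84 + 58 + ? → (5,3) = 410 − 318 = 92.
The remaining cell in column 5 is (1,5) = 410 − 350 = 60.
From anti-diagonal, 410 − (60 + 84 + 96 + 98) gives (2,4) = 72.
Using row 1: 104 + 76 + 88 + 60 + ? → (1,1) = 410 − 328 = 82.
Main diagonal: 82 + 84 + 80 + 86 + ? = 410, so (2,2) = 78.
From row 2, 410 − (78 + 100 + 72 + 94) gives (2,1) = 66.
From column 1, 410 − (82 + 66 + 74 + 98) gives (3,1) = 90.
Column 2: 104 + 78 + 62 + 96 + ? = 410, so (5,2) = 70.
From row 3, 410 − (90 + 62 + 84 + 68) gives (3,4) = 106.
From row 5, 410 − (98 + 70 + 92 + 86) gives (5,4) = 64.

82 104 76 88 60 / 66 78 100 72 94 / 90 62 84 106 68 / 74 96 58 80 102 / 98 70 92 64 86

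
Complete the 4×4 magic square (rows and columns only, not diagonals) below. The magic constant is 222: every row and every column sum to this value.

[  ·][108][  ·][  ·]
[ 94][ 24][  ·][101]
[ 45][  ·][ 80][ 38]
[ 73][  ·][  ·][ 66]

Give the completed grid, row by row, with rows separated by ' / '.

10 108 87 17 / 94 24 3 101 / 45 59 80 38 / 73 31 52 66

Row 2: 94 + 24 + 101 + ? = 222, so (2,3) = 3.
Using row 3: 45 + 80 + 38 + ? → (3,2) = 222 − 163 = 59.
Column 1 needs 222; the known cells sum to 212, so (1,1) = 10.
Column 2 needs 222; the known cells sum to 191, so (4,2) = 31.
Column 4 must total 222; the given cells sum to 205, so (1,4) = 17.
Row 1: 10 + 108 + 17 + ? = 222, so (1,3) = 87.
Using row 4: 73 + 31 + 66 + ? → (4,3) = 222 − 170 = 52.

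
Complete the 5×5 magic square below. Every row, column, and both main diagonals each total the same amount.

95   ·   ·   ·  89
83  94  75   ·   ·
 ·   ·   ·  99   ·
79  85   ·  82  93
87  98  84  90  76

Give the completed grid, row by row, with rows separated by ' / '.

Row 5 is already complete: 87 + 98 + 84 + 90 + 76 = 435, so that is the magic constant.
Using row 4: 79 + 85 + 82 + 93 + ? → (4,3) = 435 − 339 = 96.
Column 1: 95 + 83 + 79 + 87 + ? = 435, so (3,1) = 91.
From main diagonal, 435 − (95 + 94 + 82 + 76) gives (3,3) = 88.
Anti-diagonal: 89 + 88 + 85 + 87 + ? = 435, so (2,4) = 86.
From row 2, 435 − (83 + 94 + 75 + 86) gives (2,5) = 97.
Column 3 needs 435; the known cells sum to 343, so (1,3) = 92.
Column 4: 86 + 99 + 82 + 90 + ? = 435, so (1,4) = 78.
From column 5, 435 − (89 + 97 + 93 + 76) gives (3,5) = 80.
The remaining cell in row 1 is (1,2) = 435 − 354 = 81.
Row 3 must total 435; the given cells sum to 358, so (3,2) = 77.

95 81 92 78 89 / 83 94 75 86 97 / 91 77 88 99 80 / 79 85 96 82 93 / 87 98 84 90 76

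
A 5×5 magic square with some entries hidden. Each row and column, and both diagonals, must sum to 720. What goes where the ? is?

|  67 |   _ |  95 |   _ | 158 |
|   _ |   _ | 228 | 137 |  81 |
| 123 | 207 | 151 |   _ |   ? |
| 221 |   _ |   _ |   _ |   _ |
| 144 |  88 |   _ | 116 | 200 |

Using row 5: 144 + 88 + 116 + 200 + ? → (5,3) = 720 − 548 = 172.
Column 1 must total 720; the given cells sum to 555, so (2,1) = 165.
Column 3 must total 720; the given cells sum to 646, so (4,3) = 74.
Anti-diagonal: 158 + 137 + 151 + 144 + ? = 720, so (4,2) = 130.
From row 2, 720 − (165 + 228 + 137 + 81) gives (2,2) = 109.
The remaining cell in column 2 is (1,2) = 720 − 534 = 186.
Main diagonal needs 720; the known cells sum to 527, so (4,4) = 193.
Row 1 must total 720; the given cells sum to 506, so (1,4) = 214.
Row 4 needs 720; the known cells sum to 618, so (4,5) = 102.
Column 4: 214 + 137 + 193 + 116 + ? = 720, so (3,4) = 60.
From column 5, 720 − (158 + 81 + 102 + 200) gives (3,5) = 179.

179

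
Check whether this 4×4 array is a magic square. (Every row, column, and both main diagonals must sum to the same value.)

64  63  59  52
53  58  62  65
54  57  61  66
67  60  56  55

Row 1: 64 + 63 + 59 + 52 = 238.
Row 2: 53 + 58 + 62 + 65 = 238.
Row 3: 54 + 57 + 61 + 66 = 238.
Row 4: 67 + 60 + 56 + 55 = 238.
Column 1: 64 + 53 + 54 + 67 = 238.
Column 2: 63 + 58 + 57 + 60 = 238.
Column 3: 59 + 62 + 61 + 56 = 238.
Column 4: 52 + 65 + 66 + 55 = 238.
Main diagonal: 64 + 58 + 61 + 55 = 238.
Anti-diagonal: 52 + 62 + 57 + 67 = 238.
All lines sum to 238.

Yes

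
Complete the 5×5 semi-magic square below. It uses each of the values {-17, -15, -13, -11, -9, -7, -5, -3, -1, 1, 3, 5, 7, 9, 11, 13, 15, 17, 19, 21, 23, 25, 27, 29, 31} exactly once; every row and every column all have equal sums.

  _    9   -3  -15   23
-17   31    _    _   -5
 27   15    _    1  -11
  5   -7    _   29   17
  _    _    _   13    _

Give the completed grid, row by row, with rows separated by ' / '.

The 25 entries sum to 175, so each line sums to 175/5 = 35.
Using row 1: 9 + (-3) + (-15) + 23 + ? → (1,1) = 35 − 14 = 21.
Using row 3: 27 + 15 + 1 + (-11) + ? → (3,3) = 35 − 32 = 3.
Using row 4: 5 + (-7) + 29 + 17 + ? → (4,3) = 35 − 44 = -9.
Column 1 must total 35; the given cells sum to 36, so (5,1) = -1.
Column 2: 9 + 31 + 15 + (-7) + ? = 35, so (5,2) = -13.
Column 4 must total 35; the given cells sum to 28, so (2,4) = 7.
Using column 5: 23 + (-5) + (-11) + 17 + ? → (5,5) = 35 − 24 = 11.
Row 2: -17 + 31 + 7 + (-5) + ? = 35, so (2,3) = 19.
Row 5 needs 35; the known cells sum to 10, so (5,3) = 25.

21 9 -3 -15 23 / -17 31 19 7 -5 / 27 15 3 1 -11 / 5 -7 -9 29 17 / -1 -13 25 13 11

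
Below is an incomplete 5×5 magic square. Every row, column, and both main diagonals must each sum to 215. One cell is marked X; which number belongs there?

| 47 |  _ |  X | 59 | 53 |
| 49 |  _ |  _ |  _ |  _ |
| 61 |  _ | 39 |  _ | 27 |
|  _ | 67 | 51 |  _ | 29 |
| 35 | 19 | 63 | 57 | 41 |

25

Column 1: 47 + 49 + 61 + 35 + ? = 215, so (4,1) = 23.
Column 5: 53 + 27 + 29 + 41 + ? = 215, so (2,5) = 65.
From anti-diagonal, 215 − (53 + 39 + 67 + 35) gives (2,4) = 21.
From row 4, 215 − (23 + 67 + 51 + 29) gives (4,4) = 45.
From column 4, 215 − (59 + 21 + 45 + 57) gives (3,4) = 33.
Main diagonal needs 215; the known cells sum to 172, so (2,2) = 43.
Using row 2: 49 + 43 + 21 + 65 + ? → (2,3) = 215 − 178 = 37.
The remaining cell in row 3 is (3,2) = 215 − 160 = 55.
The remaining cell in column 2 is (1,2) = 215 − 184 = 31.
Column 3: 37 + 39 + 51 + 63 + ? = 215, so (1,3) = 25.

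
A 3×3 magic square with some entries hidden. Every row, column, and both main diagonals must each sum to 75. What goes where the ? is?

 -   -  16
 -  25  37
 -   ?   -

From row 2, 75 − (25 + 37) gives (2,1) = 13.
Column 3: 16 + 37 + ? = 75, so (3,3) = 22.
Main diagonal needs 75; the known cells sum to 47, so (1,1) = 28.
Anti-diagonal needs 75; the known cells sum to 41, so (3,1) = 34.
The remaining cell in row 1 is (1,2) = 75 − 44 = 31.
Using row 3: 34 + 22 + ? → (3,2) = 75 − 56 = 19.

19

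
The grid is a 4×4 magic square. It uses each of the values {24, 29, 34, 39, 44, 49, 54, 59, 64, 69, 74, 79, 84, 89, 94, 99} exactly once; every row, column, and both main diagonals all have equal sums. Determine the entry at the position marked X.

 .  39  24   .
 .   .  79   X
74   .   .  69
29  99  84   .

The 16 entries sum to 984, so each line sums to 984/4 = 246.
The remaining cell in row 4 is (4,4) = 246 − 212 = 34.
Column 3 must total 246; the given cells sum to 187, so (3,3) = 59.
Row 3 must total 246; the given cells sum to 202, so (3,2) = 44.
Column 2: 39 + 44 + 99 + ? = 246, so (2,2) = 64.
Main diagonal needs 246; the known cells sum to 157, so (1,1) = 89.
From anti-diagonal, 246 − (79 + 44 + 29) gives (1,4) = 94.
Column 1 needs 246; the known cells sum to 192, so (2,1) = 54.
Using column 4: 94 + 69 + 34 + ? → (2,4) = 246 − 197 = 49.

49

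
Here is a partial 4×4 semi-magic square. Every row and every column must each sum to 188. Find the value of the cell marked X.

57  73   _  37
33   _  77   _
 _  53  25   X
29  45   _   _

41

Row 1 needs 188; the known cells sum to 167, so (1,3) = 21.
From column 1, 188 − (57 + 33 + 29) gives (3,1) = 69.
Column 2: 73 + 53 + 45 + ? = 188, so (2,2) = 17.
From column 3, 188 − (21 + 77 + 25) gives (4,3) = 65.
Using row 2: 33 + 17 + 77 + ? → (2,4) = 188 − 127 = 61.
Row 3 must total 188; the given cells sum to 147, so (3,4) = 41.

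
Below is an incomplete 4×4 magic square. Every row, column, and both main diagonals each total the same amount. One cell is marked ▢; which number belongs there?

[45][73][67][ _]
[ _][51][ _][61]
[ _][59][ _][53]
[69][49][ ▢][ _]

Column 2 is complete and sums to 232; that is the magic constant.
From row 1, 232 − (45 + 73 + 67) gives (1,4) = 47.
The remaining cell in column 4 is (4,4) = 232 − 161 = 71.
The remaining cell in main diagonal is (3,3) = 232 − 167 = 65.
Using anti-diagonal: 47 + 59 + 69 + ? → (2,3) = 232 − 175 = 57.
From row 2, 232 − (51 + 57 + 61) gives (2,1) = 63.
Row 3 must total 232; the given cells sum to 177, so (3,1) = 55.
Row 4 needs 232; the known cells sum to 189, so (4,3) = 43.

43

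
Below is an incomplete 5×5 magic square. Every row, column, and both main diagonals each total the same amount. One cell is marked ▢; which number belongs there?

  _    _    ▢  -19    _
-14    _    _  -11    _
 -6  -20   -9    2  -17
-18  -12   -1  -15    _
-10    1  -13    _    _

Row 3 is complete and sums to -50; that is the magic constant.
From row 4, -50 − (-18 + (-12) + (-1) + (-15)) gives (4,5) = -4.
From column 1, -50 − (-14 + (-6) + (-18) + (-10)) gives (1,1) = -2.
The remaining cell in column 4 is (5,4) = -50 − (-43) = -7.
The remaining cell in anti-diagonal is (1,5) = -50 − (-42) = -8.
Using row 5: -10 + 1 + (-13) + (-7) + ? → (5,5) = -50 − (-29) = -21.
Column 5: -8 + (-17) + (-4) + (-21) + ? = -50, so (2,5) = 0.
Main diagonal must total -50; the given cells sum to -47, so (2,2) = -3.
The remaining cell in row 2 is (2,3) = -50 − (-28) = -22.
The remaining cell in column 2 is (1,2) = -50 − (-34) = -16.
Column 3: -22 + (-9) + (-1) + (-13) + ? = -50, so (1,3) = -5.

-5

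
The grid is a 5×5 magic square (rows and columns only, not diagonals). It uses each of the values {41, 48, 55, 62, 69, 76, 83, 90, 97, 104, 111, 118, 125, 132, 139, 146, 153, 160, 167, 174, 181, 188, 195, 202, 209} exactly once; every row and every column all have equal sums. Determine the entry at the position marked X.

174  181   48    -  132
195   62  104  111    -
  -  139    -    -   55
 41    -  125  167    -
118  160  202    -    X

The 25 entries sum to 3125, so each line sums to 3125/5 = 625.
Row 1: 174 + 181 + 48 + 132 + ? = 625, so (1,4) = 90.
Row 2: 195 + 62 + 104 + 111 + ? = 625, so (2,5) = 153.
From column 1, 625 − (174 + 195 + 41 + 118) gives (3,1) = 97.
Using column 2: 181 + 62 + 139 + 160 + ? → (4,2) = 625 − 542 = 83.
From column 3, 625 − (48 + 104 + 125 + 202) gives (3,3) = 146.
The remaining cell in row 3 is (3,4) = 625 − 437 = 188.
Using row 4: 41 + 83 + 125 + 167 + ? → (4,5) = 625 − 416 = 209.
From column 4, 625 − (90 + 111 + 188 + 167) gives (5,4) = 69.
Column 5: 132 + 153 + 55 + 209 + ? = 625, so (5,5) = 76.

76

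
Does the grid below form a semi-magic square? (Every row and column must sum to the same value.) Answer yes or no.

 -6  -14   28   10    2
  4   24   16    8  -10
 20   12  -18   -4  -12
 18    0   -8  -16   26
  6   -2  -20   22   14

Row 1: -6 + (-14) + 28 + 10 + 2 = 20.
Row 2: 4 + 24 + 16 + 8 + (-10) = 42.
Row 3: 20 + 12 + (-18) + (-4) + (-12) = -2.
Row 4: 18 + 0 + (-8) + (-16) + 26 = 20.
Row 5: 6 + (-2) + (-20) + 22 + 14 = 20.
Column 1: -6 + 4 + 20 + 18 + 6 = 42.
Column 2: -14 + 24 + 12 + 0 + (-2) = 20.
Column 3: 28 + 16 + (-18) + (-8) + (-20) = -2.
Column 4: 10 + 8 + (-4) + (-16) + 22 = 20.
Column 5: 2 + (-10) + (-12) + 26 + 14 = 20.

No — row 5 sums to 20 but row 3 sums to -2.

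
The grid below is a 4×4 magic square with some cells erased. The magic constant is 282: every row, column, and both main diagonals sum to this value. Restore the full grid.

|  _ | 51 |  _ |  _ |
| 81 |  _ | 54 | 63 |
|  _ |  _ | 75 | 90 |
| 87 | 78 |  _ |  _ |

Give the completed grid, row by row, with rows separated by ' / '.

Row 2 needs 282; the known cells sum to 198, so (2,2) = 84.
Column 2: 51 + 84 + 78 + ? = 282, so (3,2) = 69.
Using anti-diagonal: 54 + 69 + 87 + ? → (1,4) = 282 − 210 = 72.
The remaining cell in row 3 is (3,1) = 282 − 234 = 48.
Column 1: 81 + 48 + 87 + ? = 282, so (1,1) = 66.
The remaining cell in column 4 is (4,4) = 282 − 225 = 57.
Row 1 needs 282; the known cells sum to 189, so (1,3) = 93.
Using row 4: 87 + 78 + 57 + ? → (4,3) = 282 − 222 = 60.

66 51 93 72 / 81 84 54 63 / 48 69 75 90 / 87 78 60 57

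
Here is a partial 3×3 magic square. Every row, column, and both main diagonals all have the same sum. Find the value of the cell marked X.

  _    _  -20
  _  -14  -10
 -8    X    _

Anti-diagonal is complete and sums to -42; that is the magic constant.
Row 2 must total -42; the given cells sum to -24, so (2,1) = -18.
Column 1 needs -42; the known cells sum to -26, so (1,1) = -16.
From column 3, -42 − (-20 + (-10)) gives (3,3) = -12.
Row 1 must total -42; the given cells sum to -36, so (1,2) = -6.
From row 3, -42 − (-8 + (-12)) gives (3,2) = -22.

-22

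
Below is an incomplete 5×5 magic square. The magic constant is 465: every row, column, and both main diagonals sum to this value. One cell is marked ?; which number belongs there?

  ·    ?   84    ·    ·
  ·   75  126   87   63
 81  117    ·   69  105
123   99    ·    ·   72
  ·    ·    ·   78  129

108

From row 2, 465 − (75 + 126 + 87 + 63) gives (2,1) = 114.
From row 3, 465 − (81 + 117 + 69 + 105) gives (3,3) = 93.
Column 5 must total 465; the given cells sum to 369, so (1,5) = 96.
Anti-diagonal must total 465; the given cells sum to 375, so (5,1) = 90.
From column 1, 465 − (114 + 81 + 123 + 90) gives (1,1) = 57.
From main diagonal, 465 − (57 + 75 + 93 + 129) gives (4,4) = 111.
Row 4: 123 + 99 + 111 + 72 + ? = 465, so (4,3) = 60.
Column 3 must total 465; the given cells sum to 363, so (5,3) = 102.
The remaining cell in column 4 is (1,4) = 465 − 345 = 120.
The remaining cell in row 1 is (1,2) = 465 − 357 = 108.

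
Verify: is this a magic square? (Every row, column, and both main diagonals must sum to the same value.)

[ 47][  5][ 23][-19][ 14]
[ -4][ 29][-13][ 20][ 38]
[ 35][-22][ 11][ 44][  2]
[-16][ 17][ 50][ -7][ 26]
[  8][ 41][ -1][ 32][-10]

Row 1: 47 + 5 + 23 + (-19) + 14 = 70.
Row 2: -4 + 29 + (-13) + 20 + 38 = 70.
Row 3: 35 + (-22) + 11 + 44 + 2 = 70.
Row 4: -16 + 17 + 50 + (-7) + 26 = 70.
Row 5: 8 + 41 + (-1) + 32 + (-10) = 70.
Column 1: 47 + (-4) + 35 + (-16) + 8 = 70.
Column 2: 5 + 29 + (-22) + 17 + 41 = 70.
Column 3: 23 + (-13) + 11 + 50 + (-1) = 70.
Column 4: -19 + 20 + 44 + (-7) + 32 = 70.
Column 5: 14 + 38 + 2 + 26 + (-10) = 70.
Main diagonal: 47 + 29 + 11 + (-7) + (-10) = 70.
Anti-diagonal: 14 + 20 + 11 + 17 + 8 = 70.
All lines sum to 70.

Yes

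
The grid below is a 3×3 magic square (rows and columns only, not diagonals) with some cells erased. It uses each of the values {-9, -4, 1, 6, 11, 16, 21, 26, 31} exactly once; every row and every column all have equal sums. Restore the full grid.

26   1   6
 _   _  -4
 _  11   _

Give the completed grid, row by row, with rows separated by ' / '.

The 9 entries sum to 99, so each line sums to 99/3 = 33.
Column 2 must total 33; the given cells sum to 12, so (2,2) = 21.
Column 3 needs 33; the known cells sum to 2, so (3,3) = 31.
Row 2: 21 + (-4) + ? = 33, so (2,1) = 16.
From row 3, 33 − (11 + 31) gives (3,1) = -9.

26 1 6 / 16 21 -4 / -9 11 31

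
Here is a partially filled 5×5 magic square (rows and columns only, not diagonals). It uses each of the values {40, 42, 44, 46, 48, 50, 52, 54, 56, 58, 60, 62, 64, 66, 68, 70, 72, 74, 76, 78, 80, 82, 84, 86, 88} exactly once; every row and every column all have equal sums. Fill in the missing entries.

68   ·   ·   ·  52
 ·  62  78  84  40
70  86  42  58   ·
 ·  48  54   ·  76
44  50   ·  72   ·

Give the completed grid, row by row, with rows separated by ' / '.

The 25 entries sum to 1600, so each line sums to 1600/5 = 320.
Using row 2: 62 + 78 + 84 + 40 + ? → (2,1) = 320 − 264 = 56.
Row 3: 70 + 86 + 42 + 58 + ? = 320, so (3,5) = 64.
The remaining cell in column 1 is (4,1) = 320 − 238 = 82.
Column 2: 62 + 86 + 48 + 50 + ? = 320, so (1,2) = 74.
The remaining cell in column 5 is (5,5) = 320 − 232 = 88.
Row 4 needs 320; the known cells sum to 260, so (4,4) = 60.
Using row 5: 44 + 50 + 72 + 88 + ? → (5,3) = 320 − 254 = 66.
Column 3 must total 320; the given cells sum to 240, so (1,3) = 80.
Using column 4: 84 + 58 + 60 + 72 + ? → (1,4) = 320 − 274 = 46.

68 74 80 46 52 / 56 62 78 84 40 / 70 86 42 58 64 / 82 48 54 60 76 / 44 50 66 72 88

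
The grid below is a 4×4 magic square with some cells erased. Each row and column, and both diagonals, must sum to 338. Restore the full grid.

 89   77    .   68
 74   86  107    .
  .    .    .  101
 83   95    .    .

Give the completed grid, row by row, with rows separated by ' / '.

89 77 104 68 / 74 86 107 71 / 92 80 65 101 / 83 95 62 98

From row 1, 338 − (89 + 77 + 68) gives (1,3) = 104.
Row 2 needs 338; the known cells sum to 267, so (2,4) = 71.
From column 1, 338 − (89 + 74 + 83) gives (3,1) = 92.
The remaining cell in column 2 is (3,2) = 338 − 258 = 80.
From column 4, 338 − (68 + 71 + 101) gives (4,4) = 98.
Using main diagonal: 89 + 86 + 98 + ? → (3,3) = 338 − 273 = 65.
Row 4 must total 338; the given cells sum to 276, so (4,3) = 62.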